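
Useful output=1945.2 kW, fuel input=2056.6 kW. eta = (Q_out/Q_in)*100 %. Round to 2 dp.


eta = (1945.2/2056.6)*100 = 94.58 %

94.58 %


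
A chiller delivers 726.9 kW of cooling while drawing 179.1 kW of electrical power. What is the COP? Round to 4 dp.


COP = 726.9 / 179.1 = 4.0586

4.0586


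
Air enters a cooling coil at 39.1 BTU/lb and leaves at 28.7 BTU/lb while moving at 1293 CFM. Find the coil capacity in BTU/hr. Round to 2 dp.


Q = 4.5 * 1293 * (39.1 - 28.7) = 60512.40 BTU/hr

60512.40 BTU/hr


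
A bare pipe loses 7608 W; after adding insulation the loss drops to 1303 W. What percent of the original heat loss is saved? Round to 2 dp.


Savings = ((7608-1303)/7608)*100 = 82.87 %

82.87 %


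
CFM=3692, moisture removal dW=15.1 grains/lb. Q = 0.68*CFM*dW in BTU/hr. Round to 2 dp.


Q = 0.68 * 3692 * 15.1 = 37909.46 BTU/hr

37909.46 BTU/hr


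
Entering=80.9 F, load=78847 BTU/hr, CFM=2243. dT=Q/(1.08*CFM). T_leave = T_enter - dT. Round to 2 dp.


dT = 78847/(1.08*2243) = 32.5486
T_leave = 80.9 - 32.5486 = 48.35 F

48.35 F


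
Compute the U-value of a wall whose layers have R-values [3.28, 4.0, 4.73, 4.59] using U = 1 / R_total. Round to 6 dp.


R_total = 3.28 + 4.0 + 4.73 + 4.59 = 16.60
U = 1/16.60 = 0.060241

0.060241


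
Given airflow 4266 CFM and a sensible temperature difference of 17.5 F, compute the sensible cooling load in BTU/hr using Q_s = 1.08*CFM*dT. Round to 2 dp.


Q = 1.08 * 4266 * 17.5 = 80627.40 BTU/hr

80627.40 BTU/hr


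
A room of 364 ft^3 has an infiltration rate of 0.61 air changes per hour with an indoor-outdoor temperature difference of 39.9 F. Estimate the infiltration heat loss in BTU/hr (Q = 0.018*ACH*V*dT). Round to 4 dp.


Q = 0.018 * 0.61 * 364 * 39.9 = 159.4691 BTU/hr

159.4691 BTU/hr


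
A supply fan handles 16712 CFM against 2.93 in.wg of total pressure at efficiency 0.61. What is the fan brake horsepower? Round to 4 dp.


BHP = 16712 * 2.93 / (6356 * 0.61) = 12.6294 hp

12.6294 hp


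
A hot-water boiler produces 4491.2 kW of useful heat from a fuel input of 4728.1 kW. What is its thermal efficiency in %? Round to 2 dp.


eta = (4491.2/4728.1)*100 = 94.99 %

94.99 %


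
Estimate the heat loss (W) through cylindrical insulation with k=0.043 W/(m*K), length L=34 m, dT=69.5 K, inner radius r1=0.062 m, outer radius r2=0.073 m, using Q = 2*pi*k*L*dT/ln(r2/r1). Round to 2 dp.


Q = 2*pi*0.043*34*69.5/ln(0.073/0.062) = 3908.94 W

3908.94 W


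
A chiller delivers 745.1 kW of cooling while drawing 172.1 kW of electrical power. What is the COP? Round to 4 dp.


COP = 745.1 / 172.1 = 4.3295

4.3295


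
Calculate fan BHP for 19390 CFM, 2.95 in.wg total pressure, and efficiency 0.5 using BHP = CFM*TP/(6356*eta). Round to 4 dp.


BHP = 19390 * 2.95 / (6356 * 0.5) = 17.9989 hp

17.9989 hp


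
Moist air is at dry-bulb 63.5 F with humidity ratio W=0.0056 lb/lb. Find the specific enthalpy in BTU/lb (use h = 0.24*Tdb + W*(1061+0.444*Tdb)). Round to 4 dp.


h = 0.24*63.5 + 0.0056*(1061+0.444*63.5) = 21.3395 BTU/lb

21.3395 BTU/lb


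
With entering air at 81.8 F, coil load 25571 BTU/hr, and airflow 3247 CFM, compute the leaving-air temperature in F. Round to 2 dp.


dT = 25571/(1.08*3247) = 7.2919
T_leave = 81.8 - 7.2919 = 74.51 F

74.51 F


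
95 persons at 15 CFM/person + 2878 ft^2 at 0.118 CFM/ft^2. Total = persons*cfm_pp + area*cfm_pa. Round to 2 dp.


Total = 95*15 + 2878*0.118 = 1764.60 CFM

1764.60 CFM


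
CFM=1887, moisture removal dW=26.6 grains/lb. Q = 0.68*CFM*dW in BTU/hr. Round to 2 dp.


Q = 0.68 * 1887 * 26.6 = 34132.06 BTU/hr

34132.06 BTU/hr


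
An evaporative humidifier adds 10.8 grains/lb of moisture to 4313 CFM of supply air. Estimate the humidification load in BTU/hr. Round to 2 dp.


Q = 0.68 * 4313 * 10.8 = 31674.67 BTU/hr

31674.67 BTU/hr


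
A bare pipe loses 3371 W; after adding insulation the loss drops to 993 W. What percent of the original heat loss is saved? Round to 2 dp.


Savings = ((3371-993)/3371)*100 = 70.54 %

70.54 %


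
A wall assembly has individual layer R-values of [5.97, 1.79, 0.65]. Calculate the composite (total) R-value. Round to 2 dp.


R_total = 5.97 + 1.79 + 0.65 = 8.41

8.41


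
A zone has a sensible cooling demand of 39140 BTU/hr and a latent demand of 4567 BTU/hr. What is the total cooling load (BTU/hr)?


Qt = 39140 + 4567 = 43707 BTU/hr

43707 BTU/hr


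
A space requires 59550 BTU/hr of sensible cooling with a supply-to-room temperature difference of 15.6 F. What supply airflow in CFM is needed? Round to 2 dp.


CFM = 59550 / (1.08 * 15.6) = 3534.54

3534.54 CFM


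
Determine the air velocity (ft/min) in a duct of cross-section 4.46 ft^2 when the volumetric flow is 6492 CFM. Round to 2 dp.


V = 6492 / 4.46 = 1455.61 ft/min

1455.61 ft/min


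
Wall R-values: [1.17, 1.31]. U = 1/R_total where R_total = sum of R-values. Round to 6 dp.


R_total = 1.17 + 1.31 = 2.48
U = 1/2.48 = 0.403226

0.403226


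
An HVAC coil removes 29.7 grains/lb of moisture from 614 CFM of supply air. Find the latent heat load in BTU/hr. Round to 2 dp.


Q = 0.68 * 614 * 29.7 = 12400.34 BTU/hr

12400.34 BTU/hr


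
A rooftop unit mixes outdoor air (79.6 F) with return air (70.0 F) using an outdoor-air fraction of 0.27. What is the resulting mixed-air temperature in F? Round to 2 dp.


T_mix = 0.27*79.6 + 0.73*70.0 = 72.59 F

72.59 F


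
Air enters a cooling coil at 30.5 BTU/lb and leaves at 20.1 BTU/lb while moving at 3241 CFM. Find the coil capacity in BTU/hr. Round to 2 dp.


Q = 4.5 * 3241 * (30.5 - 20.1) = 151678.80 BTU/hr

151678.80 BTU/hr


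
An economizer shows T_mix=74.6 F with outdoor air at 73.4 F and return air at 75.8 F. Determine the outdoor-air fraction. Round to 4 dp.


frac = (74.6 - 75.8) / (73.4 - 75.8) = 0.5000

0.5000


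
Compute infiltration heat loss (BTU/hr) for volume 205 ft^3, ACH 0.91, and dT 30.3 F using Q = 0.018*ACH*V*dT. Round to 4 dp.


Q = 0.018 * 0.91 * 205 * 30.3 = 101.7444 BTU/hr

101.7444 BTU/hr


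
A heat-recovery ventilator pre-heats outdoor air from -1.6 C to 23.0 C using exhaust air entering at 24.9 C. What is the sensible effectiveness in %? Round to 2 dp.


eff = (23.0-(-1.6))/(24.9-(-1.6))*100 = 92.83 %

92.83 %


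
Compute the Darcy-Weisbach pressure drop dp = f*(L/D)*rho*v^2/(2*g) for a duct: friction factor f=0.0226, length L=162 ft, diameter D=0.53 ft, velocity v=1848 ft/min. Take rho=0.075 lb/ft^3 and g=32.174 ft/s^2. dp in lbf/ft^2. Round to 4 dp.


v_fps = 1848/60 = 30.8 ft/s
dp = 0.0226*(162/0.53)*0.075*30.8^2/(2*32.174) = 7.6379 lbf/ft^2

7.6379 lbf/ft^2


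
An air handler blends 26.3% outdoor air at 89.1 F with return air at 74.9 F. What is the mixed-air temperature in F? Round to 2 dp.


T_mix = 74.9 + (26.3/100)*(89.1-74.9) = 78.63 F

78.63 F


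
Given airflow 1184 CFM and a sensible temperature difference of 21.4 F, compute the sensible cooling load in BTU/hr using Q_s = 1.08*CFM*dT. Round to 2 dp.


Q = 1.08 * 1184 * 21.4 = 27364.61 BTU/hr

27364.61 BTU/hr


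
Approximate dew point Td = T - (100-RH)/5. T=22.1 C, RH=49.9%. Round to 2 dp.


Td = 22.1 - (100-49.9)/5 = 12.08 C

12.08 C


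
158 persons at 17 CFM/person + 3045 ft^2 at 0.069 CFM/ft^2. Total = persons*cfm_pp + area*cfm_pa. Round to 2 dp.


Total = 158*17 + 3045*0.069 = 2896.11 CFM

2896.11 CFM


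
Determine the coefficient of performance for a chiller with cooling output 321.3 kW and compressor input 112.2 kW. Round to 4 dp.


COP = 321.3 / 112.2 = 2.8636

2.8636


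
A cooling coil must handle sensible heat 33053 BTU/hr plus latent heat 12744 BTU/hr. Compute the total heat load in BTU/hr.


Qt = 33053 + 12744 = 45797 BTU/hr

45797 BTU/hr


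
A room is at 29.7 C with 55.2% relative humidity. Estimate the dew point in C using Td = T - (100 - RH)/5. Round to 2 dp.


Td = 29.7 - (100-55.2)/5 = 20.74 C

20.74 C


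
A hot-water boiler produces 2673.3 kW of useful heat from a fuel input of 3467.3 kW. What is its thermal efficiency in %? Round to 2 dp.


eta = (2673.3/3467.3)*100 = 77.10 %

77.10 %


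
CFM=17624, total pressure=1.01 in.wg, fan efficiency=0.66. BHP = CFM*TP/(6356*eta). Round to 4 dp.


BHP = 17624 * 1.01 / (6356 * 0.66) = 4.2432 hp

4.2432 hp


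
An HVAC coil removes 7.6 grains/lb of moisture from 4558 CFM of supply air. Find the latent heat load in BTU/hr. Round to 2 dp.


Q = 0.68 * 4558 * 7.6 = 23555.74 BTU/hr

23555.74 BTU/hr


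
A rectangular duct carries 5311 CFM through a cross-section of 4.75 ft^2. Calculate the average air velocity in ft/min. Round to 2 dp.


V = 5311 / 4.75 = 1118.11 ft/min

1118.11 ft/min


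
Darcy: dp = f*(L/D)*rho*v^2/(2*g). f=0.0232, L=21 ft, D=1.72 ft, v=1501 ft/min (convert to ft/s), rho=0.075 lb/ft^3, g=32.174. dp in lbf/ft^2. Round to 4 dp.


v_fps = 1501/60 = 25.0167 ft/s
dp = 0.0232*(21/1.72)*0.075*25.0167^2/(2*32.174) = 0.2066 lbf/ft^2

0.2066 lbf/ft^2


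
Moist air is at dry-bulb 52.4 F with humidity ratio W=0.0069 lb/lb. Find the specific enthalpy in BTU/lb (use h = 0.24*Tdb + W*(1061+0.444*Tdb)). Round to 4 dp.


h = 0.24*52.4 + 0.0069*(1061+0.444*52.4) = 20.0574 BTU/lb

20.0574 BTU/lb


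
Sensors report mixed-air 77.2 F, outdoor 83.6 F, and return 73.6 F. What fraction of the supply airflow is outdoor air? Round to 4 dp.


frac = (77.2 - 73.6) / (83.6 - 73.6) = 0.3600

0.3600


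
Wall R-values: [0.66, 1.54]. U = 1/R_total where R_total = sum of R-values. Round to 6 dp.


R_total = 0.66 + 1.54 = 2.20
U = 1/2.20 = 0.454545

0.454545


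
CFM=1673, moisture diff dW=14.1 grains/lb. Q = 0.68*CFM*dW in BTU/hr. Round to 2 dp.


Q = 0.68 * 1673 * 14.1 = 16040.72 BTU/hr

16040.72 BTU/hr


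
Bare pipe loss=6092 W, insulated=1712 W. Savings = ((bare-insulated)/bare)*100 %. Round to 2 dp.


Savings = ((6092-1712)/6092)*100 = 71.90 %

71.90 %


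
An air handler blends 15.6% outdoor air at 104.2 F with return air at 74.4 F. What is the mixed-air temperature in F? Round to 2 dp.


T_mix = 74.4 + (15.6/100)*(104.2-74.4) = 79.05 F

79.05 F


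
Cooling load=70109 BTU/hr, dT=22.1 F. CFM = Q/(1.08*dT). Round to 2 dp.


CFM = 70109 / (1.08 * 22.1) = 2937.36

2937.36 CFM


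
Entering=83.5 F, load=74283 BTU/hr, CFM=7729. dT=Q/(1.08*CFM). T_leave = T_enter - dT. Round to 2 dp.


dT = 74283/(1.08*7729) = 8.8990
T_leave = 83.5 - 8.8990 = 74.60 F

74.60 F


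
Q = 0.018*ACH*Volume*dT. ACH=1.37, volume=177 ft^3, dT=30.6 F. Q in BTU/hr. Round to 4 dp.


Q = 0.018 * 1.37 * 177 * 30.6 = 133.5635 BTU/hr

133.5635 BTU/hr


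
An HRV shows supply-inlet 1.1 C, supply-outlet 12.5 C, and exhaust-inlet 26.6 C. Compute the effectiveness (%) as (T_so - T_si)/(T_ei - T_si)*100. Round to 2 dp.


eff = (12.5-1.1)/(26.6-1.1)*100 = 44.71 %

44.71 %


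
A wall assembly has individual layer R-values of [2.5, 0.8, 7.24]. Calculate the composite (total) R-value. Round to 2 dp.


R_total = 2.5 + 0.8 + 7.24 = 10.54

10.54


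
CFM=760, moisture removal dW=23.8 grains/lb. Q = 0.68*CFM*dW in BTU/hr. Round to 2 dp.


Q = 0.68 * 760 * 23.8 = 12299.84 BTU/hr

12299.84 BTU/hr


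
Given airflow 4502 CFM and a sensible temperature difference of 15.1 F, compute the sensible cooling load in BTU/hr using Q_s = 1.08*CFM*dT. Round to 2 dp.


Q = 1.08 * 4502 * 15.1 = 73418.62 BTU/hr

73418.62 BTU/hr


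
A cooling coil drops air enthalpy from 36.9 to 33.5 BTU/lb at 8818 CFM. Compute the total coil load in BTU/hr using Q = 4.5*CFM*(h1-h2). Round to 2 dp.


Q = 4.5 * 8818 * (36.9 - 33.5) = 134915.40 BTU/hr

134915.40 BTU/hr


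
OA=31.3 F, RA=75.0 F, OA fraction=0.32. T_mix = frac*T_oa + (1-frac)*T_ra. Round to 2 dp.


T_mix = 0.32*31.3 + 0.68*75.0 = 61.02 F

61.02 F


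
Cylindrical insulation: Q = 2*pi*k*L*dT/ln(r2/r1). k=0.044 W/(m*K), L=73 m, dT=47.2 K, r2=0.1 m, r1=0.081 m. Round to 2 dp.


Q = 2*pi*0.044*73*47.2/ln(0.1/0.081) = 4520.53 W

4520.53 W


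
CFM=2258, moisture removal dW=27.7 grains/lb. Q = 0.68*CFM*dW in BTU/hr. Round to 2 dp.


Q = 0.68 * 2258 * 27.7 = 42531.69 BTU/hr

42531.69 BTU/hr


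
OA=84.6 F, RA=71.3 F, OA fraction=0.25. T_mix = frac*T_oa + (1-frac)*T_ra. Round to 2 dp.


T_mix = 0.25*84.6 + 0.75*71.3 = 74.63 F

74.63 F


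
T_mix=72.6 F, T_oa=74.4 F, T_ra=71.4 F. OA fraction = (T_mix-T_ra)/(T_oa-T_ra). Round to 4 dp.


frac = (72.6 - 71.4) / (74.4 - 71.4) = 0.4000

0.4000


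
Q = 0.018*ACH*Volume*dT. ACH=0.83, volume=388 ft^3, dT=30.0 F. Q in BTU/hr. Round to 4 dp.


Q = 0.018 * 0.83 * 388 * 30.0 = 173.9016 BTU/hr

173.9016 BTU/hr


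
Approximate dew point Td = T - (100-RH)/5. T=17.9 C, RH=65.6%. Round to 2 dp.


Td = 17.9 - (100-65.6)/5 = 11.02 C

11.02 C


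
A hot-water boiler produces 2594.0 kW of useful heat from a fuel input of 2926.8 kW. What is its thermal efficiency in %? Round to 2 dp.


eta = (2594.0/2926.8)*100 = 88.63 %

88.63 %


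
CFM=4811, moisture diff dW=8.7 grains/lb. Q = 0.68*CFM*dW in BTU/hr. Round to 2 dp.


Q = 0.68 * 4811 * 8.7 = 28461.88 BTU/hr

28461.88 BTU/hr


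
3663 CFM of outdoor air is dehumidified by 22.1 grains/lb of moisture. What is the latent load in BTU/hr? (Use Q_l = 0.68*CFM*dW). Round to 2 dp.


Q = 0.68 * 3663 * 22.1 = 55047.56 BTU/hr

55047.56 BTU/hr


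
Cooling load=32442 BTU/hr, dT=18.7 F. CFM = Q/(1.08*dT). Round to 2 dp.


CFM = 32442 / (1.08 * 18.7) = 1606.36

1606.36 CFM


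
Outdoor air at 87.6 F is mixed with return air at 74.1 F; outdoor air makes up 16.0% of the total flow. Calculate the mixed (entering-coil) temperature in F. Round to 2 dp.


T_mix = 74.1 + (16.0/100)*(87.6-74.1) = 76.26 F

76.26 F


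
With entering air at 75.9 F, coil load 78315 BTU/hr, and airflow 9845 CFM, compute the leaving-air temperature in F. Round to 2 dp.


dT = 78315/(1.08*9845) = 7.3656
T_leave = 75.9 - 7.3656 = 68.53 F

68.53 F


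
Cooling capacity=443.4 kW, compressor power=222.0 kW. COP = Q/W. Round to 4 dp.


COP = 443.4 / 222.0 = 1.9973

1.9973


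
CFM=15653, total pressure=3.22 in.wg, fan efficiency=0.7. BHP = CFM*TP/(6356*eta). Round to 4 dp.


BHP = 15653 * 3.22 / (6356 * 0.7) = 11.3285 hp

11.3285 hp


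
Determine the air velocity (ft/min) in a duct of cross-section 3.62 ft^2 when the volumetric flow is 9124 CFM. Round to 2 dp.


V = 9124 / 3.62 = 2520.44 ft/min

2520.44 ft/min


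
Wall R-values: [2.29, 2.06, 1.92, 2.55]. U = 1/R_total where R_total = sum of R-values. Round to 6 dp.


R_total = 2.29 + 2.06 + 1.92 + 2.55 = 8.82
U = 1/8.82 = 0.113379

0.113379


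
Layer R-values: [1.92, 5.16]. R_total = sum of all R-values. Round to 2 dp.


R_total = 1.92 + 5.16 = 7.08

7.08


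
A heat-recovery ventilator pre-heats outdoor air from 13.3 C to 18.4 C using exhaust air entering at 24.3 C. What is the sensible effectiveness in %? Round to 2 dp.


eff = (18.4-13.3)/(24.3-13.3)*100 = 46.36 %

46.36 %


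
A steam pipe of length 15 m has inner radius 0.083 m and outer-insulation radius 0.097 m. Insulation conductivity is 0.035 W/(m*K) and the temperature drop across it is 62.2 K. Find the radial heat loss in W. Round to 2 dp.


Q = 2*pi*0.035*15*62.2/ln(0.097/0.083) = 1316.33 W

1316.33 W


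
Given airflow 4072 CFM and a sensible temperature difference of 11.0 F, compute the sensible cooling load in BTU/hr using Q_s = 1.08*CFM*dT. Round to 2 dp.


Q = 1.08 * 4072 * 11.0 = 48375.36 BTU/hr

48375.36 BTU/hr


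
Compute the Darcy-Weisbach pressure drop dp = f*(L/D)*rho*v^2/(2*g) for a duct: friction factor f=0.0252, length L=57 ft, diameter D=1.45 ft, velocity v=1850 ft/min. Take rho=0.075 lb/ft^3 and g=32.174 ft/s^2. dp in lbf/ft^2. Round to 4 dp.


v_fps = 1850/60 = 30.8333 ft/s
dp = 0.0252*(57/1.45)*0.075*30.8333^2/(2*32.174) = 1.0977 lbf/ft^2

1.0977 lbf/ft^2


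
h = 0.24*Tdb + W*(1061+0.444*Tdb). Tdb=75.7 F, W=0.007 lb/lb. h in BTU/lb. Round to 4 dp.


h = 0.24*75.7 + 0.007*(1061+0.444*75.7) = 25.8303 BTU/lb

25.8303 BTU/lb


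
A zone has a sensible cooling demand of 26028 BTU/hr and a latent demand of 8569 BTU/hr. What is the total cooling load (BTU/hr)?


Qt = 26028 + 8569 = 34597 BTU/hr

34597 BTU/hr


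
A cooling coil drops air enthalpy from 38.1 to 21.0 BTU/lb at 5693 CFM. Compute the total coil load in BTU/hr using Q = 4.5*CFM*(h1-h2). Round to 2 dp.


Q = 4.5 * 5693 * (38.1 - 21.0) = 438076.35 BTU/hr

438076.35 BTU/hr


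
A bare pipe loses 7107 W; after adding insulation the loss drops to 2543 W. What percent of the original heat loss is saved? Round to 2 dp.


Savings = ((7107-2543)/7107)*100 = 64.22 %

64.22 %


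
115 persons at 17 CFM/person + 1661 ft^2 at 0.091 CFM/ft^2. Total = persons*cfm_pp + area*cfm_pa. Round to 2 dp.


Total = 115*17 + 1661*0.091 = 2106.15 CFM

2106.15 CFM


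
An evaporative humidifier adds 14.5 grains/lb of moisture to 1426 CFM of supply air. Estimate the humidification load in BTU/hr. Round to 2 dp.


Q = 0.68 * 1426 * 14.5 = 14060.36 BTU/hr

14060.36 BTU/hr


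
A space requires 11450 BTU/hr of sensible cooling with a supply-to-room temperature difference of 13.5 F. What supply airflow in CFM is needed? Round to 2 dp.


CFM = 11450 / (1.08 * 13.5) = 785.32

785.32 CFM


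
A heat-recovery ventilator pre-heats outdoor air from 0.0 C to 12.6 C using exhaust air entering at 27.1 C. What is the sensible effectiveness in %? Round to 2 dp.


eff = (12.6-0.0)/(27.1-0.0)*100 = 46.49 %

46.49 %


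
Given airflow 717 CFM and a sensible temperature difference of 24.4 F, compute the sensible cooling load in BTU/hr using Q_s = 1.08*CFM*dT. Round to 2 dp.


Q = 1.08 * 717 * 24.4 = 18894.38 BTU/hr

18894.38 BTU/hr


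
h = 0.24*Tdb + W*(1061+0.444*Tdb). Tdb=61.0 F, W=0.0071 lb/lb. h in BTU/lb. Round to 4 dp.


h = 0.24*61.0 + 0.0071*(1061+0.444*61.0) = 22.3654 BTU/lb

22.3654 BTU/lb


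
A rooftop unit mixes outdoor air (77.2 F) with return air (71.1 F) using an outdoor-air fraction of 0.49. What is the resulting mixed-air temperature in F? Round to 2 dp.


T_mix = 0.49*77.2 + 0.51*71.1 = 74.09 F

74.09 F


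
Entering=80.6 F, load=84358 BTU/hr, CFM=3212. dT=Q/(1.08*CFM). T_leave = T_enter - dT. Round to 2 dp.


dT = 84358/(1.08*3212) = 24.3180
T_leave = 80.6 - 24.3180 = 56.28 F

56.28 F


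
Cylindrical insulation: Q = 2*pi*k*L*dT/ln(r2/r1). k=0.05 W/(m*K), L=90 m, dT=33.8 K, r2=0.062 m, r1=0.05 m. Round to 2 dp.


Q = 2*pi*0.05*90*33.8/ln(0.062/0.05) = 4442.69 W

4442.69 W


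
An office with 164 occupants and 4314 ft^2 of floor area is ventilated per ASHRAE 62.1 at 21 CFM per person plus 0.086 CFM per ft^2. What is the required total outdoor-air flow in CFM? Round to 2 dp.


Total = 164*21 + 4314*0.086 = 3815.00 CFM

3815.00 CFM


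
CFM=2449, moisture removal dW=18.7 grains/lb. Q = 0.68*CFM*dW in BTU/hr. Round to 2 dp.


Q = 0.68 * 2449 * 18.7 = 31141.48 BTU/hr

31141.48 BTU/hr


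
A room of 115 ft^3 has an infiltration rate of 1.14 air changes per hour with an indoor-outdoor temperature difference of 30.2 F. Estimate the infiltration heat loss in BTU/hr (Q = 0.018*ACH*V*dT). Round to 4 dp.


Q = 0.018 * 1.14 * 115 * 30.2 = 71.2660 BTU/hr

71.2660 BTU/hr


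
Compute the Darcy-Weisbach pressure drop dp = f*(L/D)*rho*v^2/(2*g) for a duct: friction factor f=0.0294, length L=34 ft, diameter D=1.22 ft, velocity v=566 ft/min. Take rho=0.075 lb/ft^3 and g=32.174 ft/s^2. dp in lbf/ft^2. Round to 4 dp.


v_fps = 566/60 = 9.4333 ft/s
dp = 0.0294*(34/1.22)*0.075*9.4333^2/(2*32.174) = 0.0850 lbf/ft^2

0.0850 lbf/ft^2


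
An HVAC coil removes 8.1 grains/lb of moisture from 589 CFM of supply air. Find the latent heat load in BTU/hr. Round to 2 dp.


Q = 0.68 * 589 * 8.1 = 3244.21 BTU/hr

3244.21 BTU/hr


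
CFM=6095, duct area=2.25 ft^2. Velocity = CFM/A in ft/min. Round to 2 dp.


V = 6095 / 2.25 = 2708.89 ft/min

2708.89 ft/min


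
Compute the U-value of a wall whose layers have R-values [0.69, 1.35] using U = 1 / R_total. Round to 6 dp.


R_total = 0.69 + 1.35 = 2.04
U = 1/2.04 = 0.490196

0.490196


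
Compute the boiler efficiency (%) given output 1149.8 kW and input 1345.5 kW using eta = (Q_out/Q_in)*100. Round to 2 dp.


eta = (1149.8/1345.5)*100 = 85.46 %

85.46 %


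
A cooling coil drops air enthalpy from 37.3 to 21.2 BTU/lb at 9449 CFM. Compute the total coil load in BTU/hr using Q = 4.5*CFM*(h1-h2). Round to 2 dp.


Q = 4.5 * 9449 * (37.3 - 21.2) = 684580.05 BTU/hr

684580.05 BTU/hr


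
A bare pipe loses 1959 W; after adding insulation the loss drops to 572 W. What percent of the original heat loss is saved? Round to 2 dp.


Savings = ((1959-572)/1959)*100 = 70.80 %

70.80 %


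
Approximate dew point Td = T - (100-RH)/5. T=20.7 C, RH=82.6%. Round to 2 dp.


Td = 20.7 - (100-82.6)/5 = 17.22 C

17.22 C


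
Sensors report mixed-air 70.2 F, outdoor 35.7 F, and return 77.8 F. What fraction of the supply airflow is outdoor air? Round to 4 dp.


frac = (70.2 - 77.8) / (35.7 - 77.8) = 0.1805

0.1805


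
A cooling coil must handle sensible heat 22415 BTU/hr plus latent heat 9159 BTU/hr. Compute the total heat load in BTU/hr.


Qt = 22415 + 9159 = 31574 BTU/hr

31574 BTU/hr


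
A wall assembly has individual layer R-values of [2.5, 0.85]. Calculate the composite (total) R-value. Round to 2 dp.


R_total = 2.5 + 0.85 = 3.35

3.35


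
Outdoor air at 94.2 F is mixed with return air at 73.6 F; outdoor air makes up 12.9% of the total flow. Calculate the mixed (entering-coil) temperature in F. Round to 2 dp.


T_mix = 73.6 + (12.9/100)*(94.2-73.6) = 76.26 F

76.26 F


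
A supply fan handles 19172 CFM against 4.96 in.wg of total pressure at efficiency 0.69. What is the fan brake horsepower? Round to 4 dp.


BHP = 19172 * 4.96 / (6356 * 0.69) = 21.6828 hp

21.6828 hp


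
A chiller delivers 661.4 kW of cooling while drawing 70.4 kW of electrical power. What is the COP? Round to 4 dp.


COP = 661.4 / 70.4 = 9.3949

9.3949


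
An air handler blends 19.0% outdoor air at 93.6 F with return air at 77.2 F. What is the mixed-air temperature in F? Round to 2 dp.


T_mix = 77.2 + (19.0/100)*(93.6-77.2) = 80.32 F

80.32 F


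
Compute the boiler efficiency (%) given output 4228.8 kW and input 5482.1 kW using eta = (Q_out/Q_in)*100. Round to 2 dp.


eta = (4228.8/5482.1)*100 = 77.14 %

77.14 %


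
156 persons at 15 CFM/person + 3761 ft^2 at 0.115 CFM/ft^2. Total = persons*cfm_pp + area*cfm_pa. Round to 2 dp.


Total = 156*15 + 3761*0.115 = 2772.52 CFM

2772.52 CFM


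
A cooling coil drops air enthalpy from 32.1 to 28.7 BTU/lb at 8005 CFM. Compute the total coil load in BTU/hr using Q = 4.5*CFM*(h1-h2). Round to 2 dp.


Q = 4.5 * 8005 * (32.1 - 28.7) = 122476.50 BTU/hr

122476.50 BTU/hr


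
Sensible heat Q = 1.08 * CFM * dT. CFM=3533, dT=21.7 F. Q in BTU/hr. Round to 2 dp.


Q = 1.08 * 3533 * 21.7 = 82799.39 BTU/hr

82799.39 BTU/hr


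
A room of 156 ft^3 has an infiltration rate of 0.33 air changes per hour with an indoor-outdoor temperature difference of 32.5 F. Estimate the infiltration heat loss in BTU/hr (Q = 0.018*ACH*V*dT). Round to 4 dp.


Q = 0.018 * 0.33 * 156 * 32.5 = 30.1158 BTU/hr

30.1158 BTU/hr


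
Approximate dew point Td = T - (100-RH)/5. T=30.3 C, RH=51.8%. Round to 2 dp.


Td = 30.3 - (100-51.8)/5 = 20.66 C

20.66 C


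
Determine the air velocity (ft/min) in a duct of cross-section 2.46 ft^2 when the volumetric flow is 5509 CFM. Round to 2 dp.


V = 5509 / 2.46 = 2239.43 ft/min

2239.43 ft/min


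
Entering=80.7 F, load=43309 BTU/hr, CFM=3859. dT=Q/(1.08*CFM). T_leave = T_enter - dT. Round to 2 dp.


dT = 43309/(1.08*3859) = 10.3915
T_leave = 80.7 - 10.3915 = 70.31 F

70.31 F


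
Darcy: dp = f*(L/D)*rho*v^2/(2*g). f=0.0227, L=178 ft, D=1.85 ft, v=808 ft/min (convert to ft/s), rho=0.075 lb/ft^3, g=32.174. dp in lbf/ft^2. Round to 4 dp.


v_fps = 808/60 = 13.4667 ft/s
dp = 0.0227*(178/1.85)*0.075*13.4667^2/(2*32.174) = 0.4617 lbf/ft^2

0.4617 lbf/ft^2


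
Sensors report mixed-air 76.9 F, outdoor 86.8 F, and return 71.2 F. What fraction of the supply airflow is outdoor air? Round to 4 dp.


frac = (76.9 - 71.2) / (86.8 - 71.2) = 0.3654

0.3654


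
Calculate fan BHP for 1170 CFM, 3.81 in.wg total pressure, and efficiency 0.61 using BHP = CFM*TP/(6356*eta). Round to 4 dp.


BHP = 1170 * 3.81 / (6356 * 0.61) = 1.1497 hp

1.1497 hp


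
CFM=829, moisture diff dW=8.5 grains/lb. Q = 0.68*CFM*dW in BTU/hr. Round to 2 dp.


Q = 0.68 * 829 * 8.5 = 4791.62 BTU/hr

4791.62 BTU/hr


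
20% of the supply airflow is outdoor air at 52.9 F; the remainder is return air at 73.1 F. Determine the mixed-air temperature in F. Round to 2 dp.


T_mix = 0.2*52.9 + 0.8*73.1 = 69.06 F

69.06 F


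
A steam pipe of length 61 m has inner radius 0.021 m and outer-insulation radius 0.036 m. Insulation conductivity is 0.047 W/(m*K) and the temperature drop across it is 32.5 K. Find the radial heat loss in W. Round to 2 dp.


Q = 2*pi*0.047*61*32.5/ln(0.036/0.021) = 1086.19 W

1086.19 W


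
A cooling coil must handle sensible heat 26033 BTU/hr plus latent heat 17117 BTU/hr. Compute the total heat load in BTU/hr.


Qt = 26033 + 17117 = 43150 BTU/hr

43150 BTU/hr


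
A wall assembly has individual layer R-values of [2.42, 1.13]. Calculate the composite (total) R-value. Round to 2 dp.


R_total = 2.42 + 1.13 = 3.55

3.55


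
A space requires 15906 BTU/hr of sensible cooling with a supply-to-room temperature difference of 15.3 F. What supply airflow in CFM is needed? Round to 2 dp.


CFM = 15906 / (1.08 * 15.3) = 962.60

962.60 CFM


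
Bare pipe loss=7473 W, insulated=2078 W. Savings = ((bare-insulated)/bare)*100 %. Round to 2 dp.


Savings = ((7473-2078)/7473)*100 = 72.19 %

72.19 %


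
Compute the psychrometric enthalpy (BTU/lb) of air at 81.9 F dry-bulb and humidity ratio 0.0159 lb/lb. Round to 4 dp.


h = 0.24*81.9 + 0.0159*(1061+0.444*81.9) = 37.1041 BTU/lb

37.1041 BTU/lb


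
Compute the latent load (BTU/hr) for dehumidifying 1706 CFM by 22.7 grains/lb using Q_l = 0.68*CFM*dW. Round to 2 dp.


Q = 0.68 * 1706 * 22.7 = 26333.82 BTU/hr

26333.82 BTU/hr


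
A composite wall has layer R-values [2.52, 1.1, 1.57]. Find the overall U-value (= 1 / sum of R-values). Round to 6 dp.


R_total = 2.52 + 1.1 + 1.57 = 5.19
U = 1/5.19 = 0.192678

0.192678


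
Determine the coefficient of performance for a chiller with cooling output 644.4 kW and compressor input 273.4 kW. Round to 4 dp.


COP = 644.4 / 273.4 = 2.3570

2.3570


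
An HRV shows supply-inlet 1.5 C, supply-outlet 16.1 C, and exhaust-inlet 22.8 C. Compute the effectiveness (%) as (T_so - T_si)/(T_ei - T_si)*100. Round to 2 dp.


eff = (16.1-1.5)/(22.8-1.5)*100 = 68.54 %

68.54 %


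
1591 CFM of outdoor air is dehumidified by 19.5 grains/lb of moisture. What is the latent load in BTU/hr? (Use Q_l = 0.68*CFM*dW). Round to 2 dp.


Q = 0.68 * 1591 * 19.5 = 21096.66 BTU/hr

21096.66 BTU/hr


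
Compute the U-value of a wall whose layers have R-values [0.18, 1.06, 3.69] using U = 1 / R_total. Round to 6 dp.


R_total = 0.18 + 1.06 + 3.69 = 4.93
U = 1/4.93 = 0.202840

0.202840


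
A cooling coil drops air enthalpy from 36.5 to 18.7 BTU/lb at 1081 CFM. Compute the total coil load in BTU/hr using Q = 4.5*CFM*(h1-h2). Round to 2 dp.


Q = 4.5 * 1081 * (36.5 - 18.7) = 86588.10 BTU/hr

86588.10 BTU/hr


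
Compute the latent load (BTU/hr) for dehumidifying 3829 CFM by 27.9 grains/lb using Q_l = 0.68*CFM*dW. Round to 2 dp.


Q = 0.68 * 3829 * 27.9 = 72643.79 BTU/hr

72643.79 BTU/hr


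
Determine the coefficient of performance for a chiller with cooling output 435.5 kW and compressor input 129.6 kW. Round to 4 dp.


COP = 435.5 / 129.6 = 3.3603

3.3603


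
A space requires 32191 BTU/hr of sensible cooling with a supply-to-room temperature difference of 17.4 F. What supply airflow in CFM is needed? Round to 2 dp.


CFM = 32191 / (1.08 * 17.4) = 1713.02

1713.02 CFM


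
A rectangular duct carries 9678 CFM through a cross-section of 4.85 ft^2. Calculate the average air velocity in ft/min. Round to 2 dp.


V = 9678 / 4.85 = 1995.46 ft/min

1995.46 ft/min


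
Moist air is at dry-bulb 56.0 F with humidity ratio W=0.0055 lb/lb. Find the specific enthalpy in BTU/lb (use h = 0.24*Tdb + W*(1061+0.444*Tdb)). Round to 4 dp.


h = 0.24*56.0 + 0.0055*(1061+0.444*56.0) = 19.4123 BTU/lb

19.4123 BTU/lb


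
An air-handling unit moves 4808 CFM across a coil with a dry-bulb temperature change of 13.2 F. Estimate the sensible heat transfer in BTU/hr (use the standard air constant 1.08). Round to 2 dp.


Q = 1.08 * 4808 * 13.2 = 68542.85 BTU/hr

68542.85 BTU/hr


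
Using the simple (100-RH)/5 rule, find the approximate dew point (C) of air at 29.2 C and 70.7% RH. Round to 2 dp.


Td = 29.2 - (100-70.7)/5 = 23.34 C

23.34 C


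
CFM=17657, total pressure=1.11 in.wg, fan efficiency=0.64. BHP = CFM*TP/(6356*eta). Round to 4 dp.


BHP = 17657 * 1.11 / (6356 * 0.64) = 4.8181 hp

4.8181 hp


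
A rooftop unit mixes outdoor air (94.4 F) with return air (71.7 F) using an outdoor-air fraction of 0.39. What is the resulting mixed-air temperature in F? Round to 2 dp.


T_mix = 0.39*94.4 + 0.61*71.7 = 80.55 F

80.55 F


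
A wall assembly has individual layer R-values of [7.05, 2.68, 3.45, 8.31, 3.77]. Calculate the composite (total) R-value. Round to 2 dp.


R_total = 7.05 + 2.68 + 3.45 + 8.31 + 3.77 = 25.26

25.26


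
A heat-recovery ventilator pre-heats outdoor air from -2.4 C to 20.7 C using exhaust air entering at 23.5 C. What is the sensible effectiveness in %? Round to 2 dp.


eff = (20.7-(-2.4))/(23.5-(-2.4))*100 = 89.19 %

89.19 %


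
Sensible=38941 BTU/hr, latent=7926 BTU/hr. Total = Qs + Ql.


Qt = 38941 + 7926 = 46867 BTU/hr

46867 BTU/hr


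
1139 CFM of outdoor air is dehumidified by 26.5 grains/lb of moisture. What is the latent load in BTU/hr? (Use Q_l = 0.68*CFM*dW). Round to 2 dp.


Q = 0.68 * 1139 * 26.5 = 20524.78 BTU/hr

20524.78 BTU/hr


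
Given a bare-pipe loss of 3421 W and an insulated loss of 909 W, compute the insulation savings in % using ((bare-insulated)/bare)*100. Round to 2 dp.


Savings = ((3421-909)/3421)*100 = 73.43 %

73.43 %


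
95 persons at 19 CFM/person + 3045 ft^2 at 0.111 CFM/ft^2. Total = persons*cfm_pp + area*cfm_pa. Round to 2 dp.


Total = 95*19 + 3045*0.111 = 2143.00 CFM

2143.00 CFM


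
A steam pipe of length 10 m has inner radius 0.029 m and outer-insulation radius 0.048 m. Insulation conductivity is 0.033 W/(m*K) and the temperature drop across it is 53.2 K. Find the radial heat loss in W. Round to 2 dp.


Q = 2*pi*0.033*10*53.2/ln(0.048/0.029) = 218.91 W

218.91 W


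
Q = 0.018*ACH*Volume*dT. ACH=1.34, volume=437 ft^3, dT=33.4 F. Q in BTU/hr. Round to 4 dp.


Q = 0.018 * 1.34 * 437 * 33.4 = 352.0507 BTU/hr

352.0507 BTU/hr


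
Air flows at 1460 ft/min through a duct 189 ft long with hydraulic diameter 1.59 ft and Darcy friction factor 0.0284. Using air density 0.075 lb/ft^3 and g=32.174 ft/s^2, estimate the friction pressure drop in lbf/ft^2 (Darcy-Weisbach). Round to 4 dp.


v_fps = 1460/60 = 24.3333 ft/s
dp = 0.0284*(189/1.59)*0.075*24.3333^2/(2*32.174) = 2.3298 lbf/ft^2

2.3298 lbf/ft^2


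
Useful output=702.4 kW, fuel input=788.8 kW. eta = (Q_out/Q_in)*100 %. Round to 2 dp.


eta = (702.4/788.8)*100 = 89.05 %

89.05 %


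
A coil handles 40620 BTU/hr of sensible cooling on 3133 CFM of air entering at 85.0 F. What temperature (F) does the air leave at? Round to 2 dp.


dT = 40620/(1.08*3133) = 12.0048
T_leave = 85.0 - 12.0048 = 73.00 F

73.00 F


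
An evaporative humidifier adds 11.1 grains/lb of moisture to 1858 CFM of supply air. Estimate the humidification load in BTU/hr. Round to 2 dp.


Q = 0.68 * 1858 * 11.1 = 14024.18 BTU/hr

14024.18 BTU/hr


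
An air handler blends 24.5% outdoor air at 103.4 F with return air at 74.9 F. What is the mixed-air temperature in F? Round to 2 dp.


T_mix = 74.9 + (24.5/100)*(103.4-74.9) = 81.88 F

81.88 F


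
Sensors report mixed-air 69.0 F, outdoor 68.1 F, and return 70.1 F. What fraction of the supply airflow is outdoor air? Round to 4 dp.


frac = (69.0 - 70.1) / (68.1 - 70.1) = 0.5500

0.5500


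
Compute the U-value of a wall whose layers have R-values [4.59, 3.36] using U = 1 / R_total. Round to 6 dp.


R_total = 4.59 + 3.36 = 7.95
U = 1/7.95 = 0.125786

0.125786


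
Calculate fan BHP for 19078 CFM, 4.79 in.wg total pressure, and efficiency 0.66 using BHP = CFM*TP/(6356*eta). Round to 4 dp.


BHP = 19078 * 4.79 / (6356 * 0.66) = 21.7841 hp

21.7841 hp


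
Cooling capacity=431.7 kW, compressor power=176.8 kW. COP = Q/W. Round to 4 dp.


COP = 431.7 / 176.8 = 2.4417

2.4417


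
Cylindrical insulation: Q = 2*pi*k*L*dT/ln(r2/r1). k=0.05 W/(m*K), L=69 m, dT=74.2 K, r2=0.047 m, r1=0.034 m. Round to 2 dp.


Q = 2*pi*0.05*69*74.2/ln(0.047/0.034) = 4967.56 W

4967.56 W


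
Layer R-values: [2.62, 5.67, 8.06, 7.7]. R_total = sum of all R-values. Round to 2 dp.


R_total = 2.62 + 5.67 + 8.06 + 7.7 = 24.05

24.05


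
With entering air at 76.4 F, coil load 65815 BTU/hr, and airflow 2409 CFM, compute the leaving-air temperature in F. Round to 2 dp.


dT = 65815/(1.08*2409) = 25.2967
T_leave = 76.4 - 25.2967 = 51.10 F

51.10 F


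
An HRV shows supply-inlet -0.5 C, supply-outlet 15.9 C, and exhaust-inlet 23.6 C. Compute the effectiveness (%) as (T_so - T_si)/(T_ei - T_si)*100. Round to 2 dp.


eff = (15.9-(-0.5))/(23.6-(-0.5))*100 = 68.05 %

68.05 %


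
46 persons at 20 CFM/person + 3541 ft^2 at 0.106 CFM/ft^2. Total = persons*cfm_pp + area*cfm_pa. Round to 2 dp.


Total = 46*20 + 3541*0.106 = 1295.35 CFM

1295.35 CFM


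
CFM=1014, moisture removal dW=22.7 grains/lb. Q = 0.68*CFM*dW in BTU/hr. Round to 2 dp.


Q = 0.68 * 1014 * 22.7 = 15652.10 BTU/hr

15652.10 BTU/hr


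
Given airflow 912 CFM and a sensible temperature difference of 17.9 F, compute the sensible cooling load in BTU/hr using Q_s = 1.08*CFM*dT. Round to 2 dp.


Q = 1.08 * 912 * 17.9 = 17630.78 BTU/hr

17630.78 BTU/hr


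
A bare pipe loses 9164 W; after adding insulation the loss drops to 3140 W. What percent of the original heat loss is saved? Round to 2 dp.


Savings = ((9164-3140)/9164)*100 = 65.74 %

65.74 %


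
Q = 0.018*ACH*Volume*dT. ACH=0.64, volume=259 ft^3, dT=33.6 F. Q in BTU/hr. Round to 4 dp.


Q = 0.018 * 0.64 * 259 * 33.6 = 100.2516 BTU/hr

100.2516 BTU/hr


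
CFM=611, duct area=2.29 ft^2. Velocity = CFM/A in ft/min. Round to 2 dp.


V = 611 / 2.29 = 266.81 ft/min

266.81 ft/min


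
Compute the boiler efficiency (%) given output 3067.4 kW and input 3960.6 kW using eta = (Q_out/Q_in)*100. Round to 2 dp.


eta = (3067.4/3960.6)*100 = 77.45 %

77.45 %


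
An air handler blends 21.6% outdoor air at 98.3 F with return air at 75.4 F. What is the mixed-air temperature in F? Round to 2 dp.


T_mix = 75.4 + (21.6/100)*(98.3-75.4) = 80.35 F

80.35 F


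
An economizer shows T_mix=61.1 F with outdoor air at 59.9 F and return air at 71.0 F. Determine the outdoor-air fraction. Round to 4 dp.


frac = (61.1 - 71.0) / (59.9 - 71.0) = 0.8919

0.8919


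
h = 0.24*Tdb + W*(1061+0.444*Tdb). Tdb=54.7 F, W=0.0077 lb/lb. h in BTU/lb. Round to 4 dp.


h = 0.24*54.7 + 0.0077*(1061+0.444*54.7) = 21.4847 BTU/lb

21.4847 BTU/lb


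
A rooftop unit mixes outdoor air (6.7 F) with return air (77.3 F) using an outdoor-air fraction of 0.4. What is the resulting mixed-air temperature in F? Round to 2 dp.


T_mix = 0.4*6.7 + 0.6*77.3 = 49.06 F

49.06 F


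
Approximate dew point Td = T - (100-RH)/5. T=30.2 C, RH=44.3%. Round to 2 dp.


Td = 30.2 - (100-44.3)/5 = 19.06 C

19.06 C


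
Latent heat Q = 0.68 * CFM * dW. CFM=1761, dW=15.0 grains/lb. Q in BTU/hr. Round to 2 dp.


Q = 0.68 * 1761 * 15.0 = 17962.20 BTU/hr

17962.20 BTU/hr


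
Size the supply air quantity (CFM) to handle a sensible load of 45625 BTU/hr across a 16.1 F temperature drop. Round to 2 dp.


CFM = 45625 / (1.08 * 16.1) = 2623.94

2623.94 CFM


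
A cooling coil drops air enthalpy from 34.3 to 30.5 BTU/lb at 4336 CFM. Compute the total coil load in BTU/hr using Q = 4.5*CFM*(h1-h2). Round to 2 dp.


Q = 4.5 * 4336 * (34.3 - 30.5) = 74145.60 BTU/hr

74145.60 BTU/hr


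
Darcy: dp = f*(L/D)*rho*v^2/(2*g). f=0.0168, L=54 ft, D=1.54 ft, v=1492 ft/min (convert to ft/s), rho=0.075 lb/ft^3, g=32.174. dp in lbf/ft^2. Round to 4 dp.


v_fps = 1492/60 = 24.8667 ft/s
dp = 0.0168*(54/1.54)*0.075*24.8667^2/(2*32.174) = 0.4246 lbf/ft^2

0.4246 lbf/ft^2


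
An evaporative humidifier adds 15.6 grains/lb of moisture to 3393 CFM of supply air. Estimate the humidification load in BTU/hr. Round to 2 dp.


Q = 0.68 * 3393 * 15.6 = 35992.94 BTU/hr

35992.94 BTU/hr


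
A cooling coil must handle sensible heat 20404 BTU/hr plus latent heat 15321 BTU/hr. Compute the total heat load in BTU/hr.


Qt = 20404 + 15321 = 35725 BTU/hr

35725 BTU/hr


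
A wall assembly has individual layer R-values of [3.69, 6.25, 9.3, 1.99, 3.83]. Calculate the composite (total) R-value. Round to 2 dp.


R_total = 3.69 + 6.25 + 9.3 + 1.99 + 3.83 = 25.06

25.06


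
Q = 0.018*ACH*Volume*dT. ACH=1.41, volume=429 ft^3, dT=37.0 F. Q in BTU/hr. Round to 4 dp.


Q = 0.018 * 1.41 * 429 * 37.0 = 402.8567 BTU/hr

402.8567 BTU/hr


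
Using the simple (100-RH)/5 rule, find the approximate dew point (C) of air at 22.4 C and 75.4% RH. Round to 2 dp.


Td = 22.4 - (100-75.4)/5 = 17.48 C

17.48 C


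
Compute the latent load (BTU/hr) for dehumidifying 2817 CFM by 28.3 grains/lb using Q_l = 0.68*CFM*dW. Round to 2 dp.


Q = 0.68 * 2817 * 28.3 = 54210.35 BTU/hr

54210.35 BTU/hr


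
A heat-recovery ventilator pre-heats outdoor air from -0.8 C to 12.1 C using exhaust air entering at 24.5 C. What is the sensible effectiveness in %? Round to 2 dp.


eff = (12.1-(-0.8))/(24.5-(-0.8))*100 = 50.99 %

50.99 %


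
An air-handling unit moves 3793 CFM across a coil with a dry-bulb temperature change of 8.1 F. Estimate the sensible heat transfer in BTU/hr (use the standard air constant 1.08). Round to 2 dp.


Q = 1.08 * 3793 * 8.1 = 33181.16 BTU/hr

33181.16 BTU/hr


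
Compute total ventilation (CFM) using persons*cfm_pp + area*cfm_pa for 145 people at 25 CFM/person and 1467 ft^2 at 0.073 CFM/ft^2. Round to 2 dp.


Total = 145*25 + 1467*0.073 = 3732.09 CFM

3732.09 CFM


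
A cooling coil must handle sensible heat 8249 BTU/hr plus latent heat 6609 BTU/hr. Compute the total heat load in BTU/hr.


Qt = 8249 + 6609 = 14858 BTU/hr

14858 BTU/hr


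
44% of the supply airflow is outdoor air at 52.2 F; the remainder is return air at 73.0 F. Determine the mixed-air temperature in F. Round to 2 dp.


T_mix = 0.44*52.2 + 0.56*73.0 = 63.85 F

63.85 F


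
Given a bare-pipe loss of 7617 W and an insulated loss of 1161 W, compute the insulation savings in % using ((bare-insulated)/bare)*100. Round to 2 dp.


Savings = ((7617-1161)/7617)*100 = 84.76 %

84.76 %


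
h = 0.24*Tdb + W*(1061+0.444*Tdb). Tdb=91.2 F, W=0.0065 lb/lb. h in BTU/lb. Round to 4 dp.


h = 0.24*91.2 + 0.0065*(1061+0.444*91.2) = 29.0477 BTU/lb

29.0477 BTU/lb


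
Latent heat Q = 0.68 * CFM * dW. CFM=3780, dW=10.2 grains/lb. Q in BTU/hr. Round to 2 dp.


Q = 0.68 * 3780 * 10.2 = 26218.08 BTU/hr

26218.08 BTU/hr
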